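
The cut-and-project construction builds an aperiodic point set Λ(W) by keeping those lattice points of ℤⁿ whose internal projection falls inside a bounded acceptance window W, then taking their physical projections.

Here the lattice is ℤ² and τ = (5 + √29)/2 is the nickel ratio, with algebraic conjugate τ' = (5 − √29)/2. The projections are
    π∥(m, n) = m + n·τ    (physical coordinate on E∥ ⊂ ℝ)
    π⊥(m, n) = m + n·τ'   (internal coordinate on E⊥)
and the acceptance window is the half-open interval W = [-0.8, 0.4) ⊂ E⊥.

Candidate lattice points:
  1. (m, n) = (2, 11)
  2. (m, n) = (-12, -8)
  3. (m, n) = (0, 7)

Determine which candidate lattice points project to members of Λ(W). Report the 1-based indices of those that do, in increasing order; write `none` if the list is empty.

1

Numerically τ ≈ 5.192582 and τ' = −1/τ ≈ -0.192582.
candidate 1: (m,n)=(2,11) → π∥ = 2+11·τ ≈ 59.118406, π⊥ = 2+11·τ' ≈ -0.118406 ∈ [-0.8, 0.4) ⇒ IN Λ
candidate 2: (m,n)=(-12,-8) → π∥ = -12-8·τ ≈ -53.540659, π⊥ = -12-8·τ' ≈ -10.459341 ∉ [-0.8, 0.4) ⇒ out
candidate 3: (m,n)=(0,7) → π∥ = 0+7·τ ≈ 36.348077, π⊥ = 0+7·τ' ≈ -1.348077 ∉ [-0.8, 0.4) ⇒ out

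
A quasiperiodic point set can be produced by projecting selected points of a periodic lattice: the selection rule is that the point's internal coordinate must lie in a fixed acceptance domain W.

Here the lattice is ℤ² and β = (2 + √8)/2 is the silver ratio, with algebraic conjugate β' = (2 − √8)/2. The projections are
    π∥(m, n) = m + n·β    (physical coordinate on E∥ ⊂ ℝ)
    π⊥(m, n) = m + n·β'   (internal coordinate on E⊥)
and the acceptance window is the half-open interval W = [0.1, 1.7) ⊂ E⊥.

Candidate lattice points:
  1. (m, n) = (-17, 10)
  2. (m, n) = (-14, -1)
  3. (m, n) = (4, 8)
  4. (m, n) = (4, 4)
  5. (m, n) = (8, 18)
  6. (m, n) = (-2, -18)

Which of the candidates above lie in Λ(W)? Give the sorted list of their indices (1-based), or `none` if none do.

Numerically β ≈ 2.414214 and β' = −1/β ≈ -0.414214.
#1 (-17,10): internal coord -17 + (10)·β' = -21.142136; -21.142136 ∉ [0.1, 1.7) → out
#2 (-14,-1): internal coord -14 + (-1)·β' = -13.585786; -13.585786 ∉ [0.1, 1.7) → out
#3 (4,8): internal coord 4 + (8)·β' = +0.686292; +0.686292 ∈ [0.1, 1.7) → IN Λ
#4 (4,4): internal coord 4 + (4)·β' = +2.343146; +2.343146 ∉ [0.1, 1.7) → out
#5 (8,18): internal coord 8 + (18)·β' = +0.544156; +0.544156 ∈ [0.1, 1.7) → IN Λ
#6 (-2,-18): internal coord -2 + (-18)·β' = +5.455844; +5.455844 ∉ [0.1, 1.7) → out

3, 5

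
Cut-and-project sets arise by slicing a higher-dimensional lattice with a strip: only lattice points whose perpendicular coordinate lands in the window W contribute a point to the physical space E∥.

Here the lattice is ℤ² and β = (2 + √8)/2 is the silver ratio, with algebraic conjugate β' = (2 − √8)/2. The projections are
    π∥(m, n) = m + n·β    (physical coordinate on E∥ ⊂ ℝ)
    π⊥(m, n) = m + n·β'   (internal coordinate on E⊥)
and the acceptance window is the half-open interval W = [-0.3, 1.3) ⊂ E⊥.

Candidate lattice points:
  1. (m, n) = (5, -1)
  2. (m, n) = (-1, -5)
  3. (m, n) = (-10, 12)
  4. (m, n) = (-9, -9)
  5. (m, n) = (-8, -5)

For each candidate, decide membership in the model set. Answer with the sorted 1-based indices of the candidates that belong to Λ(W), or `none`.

Compute β' = (2−√8)/2 = -0.41421, so π⊥(m,n) = m -0.41421·n.
#1 (5,-1): internal coord 5 + (-1)·β' = +5.41421; +5.41421 ∉ [-0.3, 1.3) → out
#2 (-1,-5): internal coord -1 + (-5)·β' = +1.07107; +1.07107 ∈ [-0.3, 1.3) → IN Λ
#3 (-10,12): internal coord -10 + (12)·β' = -14.97056; -14.97056 ∉ [-0.3, 1.3) → out
#4 (-9,-9): internal coord -9 + (-9)·β' = -5.27208; -5.27208 ∉ [-0.3, 1.3) → out
#5 (-8,-5): internal coord -8 + (-5)·β' = -5.92893; -5.92893 ∉ [-0.3, 1.3) → out

2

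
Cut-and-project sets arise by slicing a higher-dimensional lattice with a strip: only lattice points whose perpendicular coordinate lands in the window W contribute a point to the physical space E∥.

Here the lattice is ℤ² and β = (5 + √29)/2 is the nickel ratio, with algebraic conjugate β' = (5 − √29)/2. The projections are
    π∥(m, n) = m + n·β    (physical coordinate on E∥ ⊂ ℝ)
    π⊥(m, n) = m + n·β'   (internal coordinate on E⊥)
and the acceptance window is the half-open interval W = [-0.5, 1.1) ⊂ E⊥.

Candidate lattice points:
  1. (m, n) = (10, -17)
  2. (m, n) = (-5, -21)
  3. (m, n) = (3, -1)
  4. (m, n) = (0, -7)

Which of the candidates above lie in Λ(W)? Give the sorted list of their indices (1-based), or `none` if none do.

none

β' = (5−√29)/2 ≈ -0.192582.
#1 (10,-17): internal coord 10 + (-17)·β' = +13.273901; +13.273901 ∉ [-0.5, 1.1) → out
#2 (-5,-21): internal coord -5 + (-21)·β' = -0.955770; -0.955770 ∉ [-0.5, 1.1) → out
#3 (3,-1): internal coord 3 + (-1)·β' = +3.192582; +3.192582 ∉ [-0.5, 1.1) → out
#4 (0,-7): internal coord 0 + (-7)·β' = +1.348077; +1.348077 ∉ [-0.5, 1.1) → out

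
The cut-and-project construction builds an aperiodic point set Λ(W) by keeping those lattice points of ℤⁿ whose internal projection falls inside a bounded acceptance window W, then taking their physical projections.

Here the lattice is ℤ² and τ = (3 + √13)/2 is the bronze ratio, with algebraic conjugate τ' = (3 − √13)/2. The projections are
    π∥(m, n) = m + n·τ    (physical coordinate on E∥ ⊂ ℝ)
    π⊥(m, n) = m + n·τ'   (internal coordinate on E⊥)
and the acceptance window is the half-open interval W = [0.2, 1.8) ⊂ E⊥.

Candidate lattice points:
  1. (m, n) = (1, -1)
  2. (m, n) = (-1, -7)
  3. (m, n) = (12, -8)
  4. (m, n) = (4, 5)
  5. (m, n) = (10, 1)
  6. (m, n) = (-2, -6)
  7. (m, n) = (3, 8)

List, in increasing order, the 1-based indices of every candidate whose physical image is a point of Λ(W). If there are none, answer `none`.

Numerically τ ≈ 3.302776 and τ' = −1/τ ≈ -0.302776.
[1] lift (1,-1): star map gives 1.302776; window check 0.2 ≤ 1.302776 < 1.8 is true → IN Λ
[2] lift (-1,-7): star map gives 1.119429; window check 0.2 ≤ 1.119429 < 1.8 is true → IN Λ
[3] lift (12,-8): star map gives 14.422205; window check 0.2 ≤ 14.422205 < 1.8 is false → out
[4] lift (4,5): star map gives 2.486122; window check 0.2 ≤ 2.486122 < 1.8 is false → out
[5] lift (10,1): star map gives 9.697224; window check 0.2 ≤ 9.697224 < 1.8 is false → out
[6] lift (-2,-6): star map gives -0.183346; window check 0.2 ≤ -0.183346 < 1.8 is false → out
[7] lift (3,8): star map gives 0.577795; window check 0.2 ≤ 0.577795 < 1.8 is true → IN Λ

1, 2, 7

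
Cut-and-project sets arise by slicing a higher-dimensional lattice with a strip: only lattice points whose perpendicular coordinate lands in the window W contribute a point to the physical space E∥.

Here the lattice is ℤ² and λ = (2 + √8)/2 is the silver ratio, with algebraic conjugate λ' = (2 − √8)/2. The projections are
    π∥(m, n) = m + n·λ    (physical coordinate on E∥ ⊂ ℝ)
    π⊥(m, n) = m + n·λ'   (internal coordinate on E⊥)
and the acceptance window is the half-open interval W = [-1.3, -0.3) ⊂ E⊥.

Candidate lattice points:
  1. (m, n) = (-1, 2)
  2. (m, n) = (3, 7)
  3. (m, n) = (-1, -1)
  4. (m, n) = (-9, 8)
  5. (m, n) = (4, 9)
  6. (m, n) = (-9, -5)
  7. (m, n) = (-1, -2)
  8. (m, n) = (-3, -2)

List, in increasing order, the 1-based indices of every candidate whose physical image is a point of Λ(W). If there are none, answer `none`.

3

λ' = (2−√8)/2 ≈ -0.4142.
#1 (-1,2): internal coord -1 + (2)·λ' = -1.8284; -1.8284 ∉ [-1.3, -0.3) → out
#2 (3,7): internal coord 3 + (7)·λ' = +0.1005; +0.1005 ∉ [-1.3, -0.3) → out
#3 (-1,-1): internal coord -1 + (-1)·λ' = -0.5858; -0.5858 ∈ [-1.3, -0.3) → IN Λ
#4 (-9,8): internal coord -9 + (8)·λ' = -12.3137; -12.3137 ∉ [-1.3, -0.3) → out
#5 (4,9): internal coord 4 + (9)·λ' = +0.2721; +0.2721 ∉ [-1.3, -0.3) → out
#6 (-9,-5): internal coord -9 + (-5)·λ' = -6.9289; -6.9289 ∉ [-1.3, -0.3) → out
#7 (-1,-2): internal coord -1 + (-2)·λ' = -0.1716; -0.1716 ∉ [-1.3, -0.3) → out
#8 (-3,-2): internal coord -3 + (-2)·λ' = -2.1716; -2.1716 ∉ [-1.3, -0.3) → out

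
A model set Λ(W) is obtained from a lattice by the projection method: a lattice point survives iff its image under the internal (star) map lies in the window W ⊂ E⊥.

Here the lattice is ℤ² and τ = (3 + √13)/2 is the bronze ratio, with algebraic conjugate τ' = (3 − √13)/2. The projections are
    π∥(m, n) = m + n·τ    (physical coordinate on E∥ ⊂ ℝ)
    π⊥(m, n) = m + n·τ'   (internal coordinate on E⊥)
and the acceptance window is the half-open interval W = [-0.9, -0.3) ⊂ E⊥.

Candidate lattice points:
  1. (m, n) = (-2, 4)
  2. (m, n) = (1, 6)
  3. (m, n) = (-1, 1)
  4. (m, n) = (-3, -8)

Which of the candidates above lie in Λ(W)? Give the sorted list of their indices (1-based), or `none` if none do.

2, 4

τ' = (3−√13)/2 ≈ -0.30278.
candidate 1: (m,n)=(-2,4) → π∥ = -2+4·τ ≈ 11.21110, π⊥ = -2+4·τ' ≈ -3.21110 ∉ [-0.9, -0.3) ⇒ out
candidate 2: (m,n)=(1,6) → π∥ = 1+6·τ ≈ 20.81665, π⊥ = 1+6·τ' ≈ -0.81665 ∈ [-0.9, -0.3) ⇒ IN Λ
candidate 3: (m,n)=(-1,1) → π∥ = -1+1·τ ≈ 2.30278, π⊥ = -1+1·τ' ≈ -1.30278 ∉ [-0.9, -0.3) ⇒ out
candidate 4: (m,n)=(-3,-8) → π∥ = -3-8·τ ≈ -29.42221, π⊥ = -3-8·τ' ≈ -0.57779 ∈ [-0.9, -0.3) ⇒ IN Λ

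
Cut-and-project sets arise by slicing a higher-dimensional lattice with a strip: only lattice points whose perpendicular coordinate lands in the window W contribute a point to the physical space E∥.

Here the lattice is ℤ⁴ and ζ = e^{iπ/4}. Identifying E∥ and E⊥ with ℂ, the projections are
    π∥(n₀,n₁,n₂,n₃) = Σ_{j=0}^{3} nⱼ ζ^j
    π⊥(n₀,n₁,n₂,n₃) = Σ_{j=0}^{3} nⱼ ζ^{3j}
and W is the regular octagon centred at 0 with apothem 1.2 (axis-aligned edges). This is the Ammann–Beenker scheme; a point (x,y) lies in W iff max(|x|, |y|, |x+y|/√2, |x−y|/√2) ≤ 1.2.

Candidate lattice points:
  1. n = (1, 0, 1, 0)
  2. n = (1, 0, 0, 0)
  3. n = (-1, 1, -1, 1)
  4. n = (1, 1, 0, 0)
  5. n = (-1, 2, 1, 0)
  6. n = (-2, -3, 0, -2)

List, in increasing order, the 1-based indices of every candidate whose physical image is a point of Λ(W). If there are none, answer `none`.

With ζ = e^{iπ/4} the internal vectors are ζ^0,ζ^3,ζ^6,ζ^9.
candidate 1: n = (1, 0, 1, 0) → π⊥ ≈ (+1.00000, -1.00000); max(|x|,|y|,|x±y|/√2) = 1.41421 > 1.2 ⇒ ∉ W
candidate 2: n = (1, 0, 0, 0) → π⊥ ≈ (+1.00000, +0.00000); max(|x|,|y|,|x±y|/√2) = 1.00000 ≤ 1.2 ⇒ ∈ W
candidate 3: n = (-1, 1, -1, 1) → π⊥ ≈ (-1.00000, +2.41421); max(|x|,|y|,|x±y|/√2) = 2.41421 > 1.2 ⇒ ∉ W
candidate 4: n = (1, 1, 0, 0) → π⊥ ≈ (+0.29289, +0.70711); max(|x|,|y|,|x±y|/√2) = 0.70711 ≤ 1.2 ⇒ ∈ W
candidate 5: n = (-1, 2, 1, 0) → π⊥ ≈ (-2.41421, +0.41421); max(|x|,|y|,|x±y|/√2) = 2.41421 > 1.2 ⇒ ∉ W
candidate 6: n = (-2, -3, 0, -2) → π⊥ ≈ (-1.29289, -3.53553); max(|x|,|y|,|x±y|/√2) = 3.53553 > 1.2 ⇒ ∉ W

2, 4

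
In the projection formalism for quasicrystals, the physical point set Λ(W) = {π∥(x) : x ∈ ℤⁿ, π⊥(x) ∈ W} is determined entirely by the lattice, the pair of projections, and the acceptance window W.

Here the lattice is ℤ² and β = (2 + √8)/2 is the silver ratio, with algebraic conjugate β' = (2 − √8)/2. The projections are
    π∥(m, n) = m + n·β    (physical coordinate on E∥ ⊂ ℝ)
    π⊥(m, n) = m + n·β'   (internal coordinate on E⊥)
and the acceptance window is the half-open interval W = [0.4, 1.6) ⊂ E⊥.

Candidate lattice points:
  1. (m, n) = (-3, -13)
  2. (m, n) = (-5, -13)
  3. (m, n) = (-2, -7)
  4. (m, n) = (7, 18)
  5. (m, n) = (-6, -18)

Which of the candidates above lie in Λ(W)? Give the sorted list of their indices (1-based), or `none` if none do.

β' = (2−√8)/2 ≈ -0.4142.
[1] lift (-3,-13): star map gives 2.3848; window check 0.4 ≤ 2.3848 < 1.6 is false → out
[2] lift (-5,-13): star map gives 0.3848; window check 0.4 ≤ 0.3848 < 1.6 is false → out
[3] lift (-2,-7): star map gives 0.8995; window check 0.4 ≤ 0.8995 < 1.6 is true → IN Λ
[4] lift (7,18): star map gives -0.4558; window check 0.4 ≤ -0.4558 < 1.6 is false → out
[5] lift (-6,-18): star map gives 1.4558; window check 0.4 ≤ 1.4558 < 1.6 is true → IN Λ

3, 5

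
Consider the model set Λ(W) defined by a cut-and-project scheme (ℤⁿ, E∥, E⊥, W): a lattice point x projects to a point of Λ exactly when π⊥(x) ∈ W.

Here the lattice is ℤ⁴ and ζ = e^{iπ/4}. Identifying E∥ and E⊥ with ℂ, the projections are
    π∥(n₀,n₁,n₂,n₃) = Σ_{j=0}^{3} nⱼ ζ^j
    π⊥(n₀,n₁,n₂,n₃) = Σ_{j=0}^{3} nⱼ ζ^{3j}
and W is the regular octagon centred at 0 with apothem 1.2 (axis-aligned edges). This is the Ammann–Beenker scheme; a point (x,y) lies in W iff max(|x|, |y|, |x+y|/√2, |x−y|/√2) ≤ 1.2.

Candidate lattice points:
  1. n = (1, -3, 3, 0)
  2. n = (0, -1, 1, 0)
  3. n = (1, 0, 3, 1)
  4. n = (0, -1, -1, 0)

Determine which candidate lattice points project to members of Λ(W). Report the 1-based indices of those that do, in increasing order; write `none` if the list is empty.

4

π⊥(n) = n₀ + n₁ζ³ + n₂ζ⁶ + n₃ζ⁹ where ζ = e^{iπ/4}.
candidate 1: n = (1, -3, 3, 0) → π⊥ ≈ (+3.12132, -5.12132); max(|x|,|y|,|x±y|/√2) = 5.82843 > 1.2 ⇒ ∉ W
candidate 2: n = (0, -1, 1, 0) → π⊥ ≈ (+0.70711, -1.70711); max(|x|,|y|,|x±y|/√2) = 1.70711 > 1.2 ⇒ ∉ W
candidate 3: n = (1, 0, 3, 1) → π⊥ ≈ (+1.70711, -2.29289); max(|x|,|y|,|x±y|/√2) = 2.82843 > 1.2 ⇒ ∉ W
candidate 4: n = (0, -1, -1, 0) → π⊥ ≈ (+0.70711, +0.29289); max(|x|,|y|,|x±y|/√2) = 0.70711 ≤ 1.2 ⇒ ∈ W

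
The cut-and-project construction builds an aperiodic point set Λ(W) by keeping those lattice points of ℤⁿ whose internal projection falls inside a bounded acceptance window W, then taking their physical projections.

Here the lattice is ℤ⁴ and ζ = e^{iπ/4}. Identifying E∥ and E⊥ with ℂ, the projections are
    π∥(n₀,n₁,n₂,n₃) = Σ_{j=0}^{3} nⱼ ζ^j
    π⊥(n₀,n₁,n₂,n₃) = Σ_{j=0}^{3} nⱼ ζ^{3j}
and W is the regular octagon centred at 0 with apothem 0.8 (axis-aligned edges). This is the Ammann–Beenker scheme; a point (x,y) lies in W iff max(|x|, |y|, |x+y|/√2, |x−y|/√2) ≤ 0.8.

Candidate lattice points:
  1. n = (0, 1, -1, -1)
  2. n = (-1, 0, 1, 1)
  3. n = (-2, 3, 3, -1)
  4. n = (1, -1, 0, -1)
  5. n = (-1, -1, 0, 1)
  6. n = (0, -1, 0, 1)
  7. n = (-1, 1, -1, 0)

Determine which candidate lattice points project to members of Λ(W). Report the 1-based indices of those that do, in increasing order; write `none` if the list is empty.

2, 5

π⊥(n) = n₀ + n₁ζ³ + n₂ζ⁶ + n₃ζ⁹ where ζ = e^{iπ/4}.
candidate 1: n = (0, 1, -1, -1) → π⊥ ≈ (-1.414214, +1.000000); max(|x|,|y|,|x±y|/√2) = 1.707107 > 0.8 ⇒ ∉ W
candidate 2: n = (-1, 0, 1, 1) → π⊥ ≈ (-0.292893, -0.292893); max(|x|,|y|,|x±y|/√2) = 0.414214 ≤ 0.8 ⇒ ∈ W
candidate 3: n = (-2, 3, 3, -1) → π⊥ ≈ (-4.828427, -1.585786); max(|x|,|y|,|x±y|/√2) = 4.828427 > 0.8 ⇒ ∉ W
candidate 4: n = (1, -1, 0, -1) → π⊥ ≈ (+1.000000, -1.414214); max(|x|,|y|,|x±y|/√2) = 1.707107 > 0.8 ⇒ ∉ W
candidate 5: n = (-1, -1, 0, 1) → π⊥ ≈ (+0.414214, +0.000000); max(|x|,|y|,|x±y|/√2) = 0.414214 ≤ 0.8 ⇒ ∈ W
candidate 6: n = (0, -1, 0, 1) → π⊥ ≈ (+1.414214, +0.000000); max(|x|,|y|,|x±y|/√2) = 1.414214 > 0.8 ⇒ ∉ W
candidate 7: n = (-1, 1, -1, 0) → π⊥ ≈ (-1.707107, +1.707107); max(|x|,|y|,|x±y|/√2) = 2.414214 > 0.8 ⇒ ∉ W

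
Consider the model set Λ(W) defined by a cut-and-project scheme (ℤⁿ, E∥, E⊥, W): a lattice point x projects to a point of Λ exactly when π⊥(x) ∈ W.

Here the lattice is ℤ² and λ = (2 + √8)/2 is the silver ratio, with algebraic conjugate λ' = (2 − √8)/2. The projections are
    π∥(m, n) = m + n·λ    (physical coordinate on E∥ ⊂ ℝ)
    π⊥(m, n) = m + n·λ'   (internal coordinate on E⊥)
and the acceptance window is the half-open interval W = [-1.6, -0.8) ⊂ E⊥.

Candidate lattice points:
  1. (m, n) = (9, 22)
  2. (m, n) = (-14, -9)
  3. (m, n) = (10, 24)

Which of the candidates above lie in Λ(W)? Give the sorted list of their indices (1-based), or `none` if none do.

λ' = (2−√8)/2 ≈ -0.414214.
[1] lift (9,22): star map gives -0.112698; window check -1.6 ≤ -0.112698 < -0.8 is false → out
[2] lift (-14,-9): star map gives -10.272078; window check -1.6 ≤ -10.272078 < -0.8 is false → out
[3] lift (10,24): star map gives 0.058875; window check -1.6 ≤ 0.058875 < -0.8 is false → out

none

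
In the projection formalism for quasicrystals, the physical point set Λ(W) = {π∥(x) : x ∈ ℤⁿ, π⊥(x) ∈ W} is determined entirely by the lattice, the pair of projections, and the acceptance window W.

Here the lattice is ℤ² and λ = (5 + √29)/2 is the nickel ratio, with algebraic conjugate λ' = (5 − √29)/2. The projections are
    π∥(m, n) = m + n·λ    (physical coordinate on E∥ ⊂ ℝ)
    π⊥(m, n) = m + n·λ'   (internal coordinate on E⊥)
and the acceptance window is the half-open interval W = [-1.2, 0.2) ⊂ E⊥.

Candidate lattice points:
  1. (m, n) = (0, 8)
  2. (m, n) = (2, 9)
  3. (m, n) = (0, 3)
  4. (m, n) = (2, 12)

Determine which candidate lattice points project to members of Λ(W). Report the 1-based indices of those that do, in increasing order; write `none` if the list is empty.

3, 4

Compute λ' = (5−√29)/2 = -0.1926, so π⊥(m,n) = m -0.1926·n.
[1] lift (0,8): star map gives -1.5407; window check -1.2 ≤ -1.5407 < 0.2 is false → out
[2] lift (2,9): star map gives 0.2668; window check -1.2 ≤ 0.2668 < 0.2 is false → out
[3] lift (0,3): star map gives -0.5777; window check -1.2 ≤ -0.5777 < 0.2 is true → IN Λ
[4] lift (2,12): star map gives -0.3110; window check -1.2 ≤ -0.3110 < 0.2 is true → IN Λ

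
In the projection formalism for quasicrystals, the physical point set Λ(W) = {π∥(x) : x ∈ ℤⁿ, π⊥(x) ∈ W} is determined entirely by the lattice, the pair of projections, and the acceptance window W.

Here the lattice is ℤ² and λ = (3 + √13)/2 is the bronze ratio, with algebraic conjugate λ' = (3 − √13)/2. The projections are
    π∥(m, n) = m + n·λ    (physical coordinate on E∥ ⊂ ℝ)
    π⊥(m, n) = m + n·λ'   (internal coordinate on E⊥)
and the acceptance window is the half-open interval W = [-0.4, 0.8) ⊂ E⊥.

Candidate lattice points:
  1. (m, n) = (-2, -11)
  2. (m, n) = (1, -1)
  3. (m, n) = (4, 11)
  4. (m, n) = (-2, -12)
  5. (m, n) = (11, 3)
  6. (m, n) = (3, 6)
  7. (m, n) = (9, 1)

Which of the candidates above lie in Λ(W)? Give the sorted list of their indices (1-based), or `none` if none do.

3

λ' = (3−√13)/2 ≈ -0.30278.
#1 (-2,-11): internal coord -2 + (-11)·λ' = +1.33053; +1.33053 ∉ [-0.4, 0.8) → out
#2 (1,-1): internal coord 1 + (-1)·λ' = +1.30278; +1.30278 ∉ [-0.4, 0.8) → out
#3 (4,11): internal coord 4 + (11)·λ' = +0.66947; +0.66947 ∈ [-0.4, 0.8) → IN Λ
#4 (-2,-12): internal coord -2 + (-12)·λ' = +1.63331; +1.63331 ∉ [-0.4, 0.8) → out
#5 (11,3): internal coord 11 + (3)·λ' = +10.09167; +10.09167 ∉ [-0.4, 0.8) → out
#6 (3,6): internal coord 3 + (6)·λ' = +1.18335; +1.18335 ∉ [-0.4, 0.8) → out
#7 (9,1): internal coord 9 + (1)·λ' = +8.69722; +8.69722 ∉ [-0.4, 0.8) → out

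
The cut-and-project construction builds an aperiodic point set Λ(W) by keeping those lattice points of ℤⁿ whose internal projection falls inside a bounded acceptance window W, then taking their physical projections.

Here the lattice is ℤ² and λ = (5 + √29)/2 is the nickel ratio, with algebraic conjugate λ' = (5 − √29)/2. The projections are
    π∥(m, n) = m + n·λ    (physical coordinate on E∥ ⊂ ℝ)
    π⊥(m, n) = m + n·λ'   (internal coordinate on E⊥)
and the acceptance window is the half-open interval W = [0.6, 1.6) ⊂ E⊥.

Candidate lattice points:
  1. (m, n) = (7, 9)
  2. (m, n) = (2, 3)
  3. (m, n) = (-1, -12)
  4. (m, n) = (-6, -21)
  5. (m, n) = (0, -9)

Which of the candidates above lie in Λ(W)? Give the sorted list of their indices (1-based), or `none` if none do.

2, 3

λ' = (5−√29)/2 ≈ -0.192582.
candidate 1: (m,n)=(7,9) → π∥ = 7+9·λ ≈ 53.733242, π⊥ = 7+9·λ' ≈ 5.266758 ∉ [0.6, 1.6) ⇒ out
candidate 2: (m,n)=(2,3) → π∥ = 2+3·λ ≈ 17.577747, π⊥ = 2+3·λ' ≈ 1.422253 ∈ [0.6, 1.6) ⇒ IN Λ
candidate 3: (m,n)=(-1,-12) → π∥ = -1-12·λ ≈ -63.310989, π⊥ = -1-12·λ' ≈ 1.310989 ∈ [0.6, 1.6) ⇒ IN Λ
candidate 4: (m,n)=(-6,-21) → π∥ = -6-21·λ ≈ -115.044230, π⊥ = -6-21·λ' ≈ -1.955770 ∉ [0.6, 1.6) ⇒ out
candidate 5: (m,n)=(0,-9) → π∥ = 0-9·λ ≈ -46.733242, π⊥ = 0-9·λ' ≈ 1.733242 ∉ [0.6, 1.6) ⇒ out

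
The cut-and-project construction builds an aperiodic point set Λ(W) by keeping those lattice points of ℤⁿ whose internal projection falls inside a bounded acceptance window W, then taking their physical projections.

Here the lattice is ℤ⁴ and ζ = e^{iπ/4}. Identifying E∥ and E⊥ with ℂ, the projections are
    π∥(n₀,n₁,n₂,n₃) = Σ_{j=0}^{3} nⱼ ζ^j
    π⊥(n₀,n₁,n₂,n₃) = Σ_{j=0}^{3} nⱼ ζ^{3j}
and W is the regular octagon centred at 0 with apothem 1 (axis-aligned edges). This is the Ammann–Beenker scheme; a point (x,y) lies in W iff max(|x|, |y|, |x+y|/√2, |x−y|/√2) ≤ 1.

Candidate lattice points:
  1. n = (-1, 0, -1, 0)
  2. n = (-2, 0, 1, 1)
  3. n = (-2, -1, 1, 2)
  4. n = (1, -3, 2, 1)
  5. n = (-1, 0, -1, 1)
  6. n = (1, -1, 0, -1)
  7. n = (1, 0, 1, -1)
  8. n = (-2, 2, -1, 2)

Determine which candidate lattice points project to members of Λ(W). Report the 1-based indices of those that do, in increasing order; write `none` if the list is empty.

3

With ζ = e^{iπ/4} the internal vectors are ζ^0,ζ^3,ζ^6,ζ^9.
candidate 1: n = (-1, 0, -1, 0) → π⊥ ≈ (-1.000000, +1.000000); max(|x|,|y|,|x±y|/√2) = 1.414214 > 1 ⇒ ∉ W
candidate 2: n = (-2, 0, 1, 1) → π⊥ ≈ (-1.292893, -0.292893); max(|x|,|y|,|x±y|/√2) = 1.292893 > 1 ⇒ ∉ W
candidate 3: n = (-2, -1, 1, 2) → π⊥ ≈ (+0.121320, -0.292893); max(|x|,|y|,|x±y|/√2) = 0.292893 ≤ 1 ⇒ ∈ W
candidate 4: n = (1, -3, 2, 1) → π⊥ ≈ (+3.828427, -3.414214); max(|x|,|y|,|x±y|/√2) = 5.121320 > 1 ⇒ ∉ W
candidate 5: n = (-1, 0, -1, 1) → π⊥ ≈ (-0.292893, +1.707107); max(|x|,|y|,|x±y|/√2) = 1.707107 > 1 ⇒ ∉ W
candidate 6: n = (1, -1, 0, -1) → π⊥ ≈ (+1.000000, -1.414214); max(|x|,|y|,|x±y|/√2) = 1.707107 > 1 ⇒ ∉ W
candidate 7: n = (1, 0, 1, -1) → π⊥ ≈ (+0.292893, -1.707107); max(|x|,|y|,|x±y|/√2) = 1.707107 > 1 ⇒ ∉ W
candidate 8: n = (-2, 2, -1, 2) → π⊥ ≈ (-2.000000, +3.828427); max(|x|,|y|,|x±y|/√2) = 4.121320 > 1 ⇒ ∉ W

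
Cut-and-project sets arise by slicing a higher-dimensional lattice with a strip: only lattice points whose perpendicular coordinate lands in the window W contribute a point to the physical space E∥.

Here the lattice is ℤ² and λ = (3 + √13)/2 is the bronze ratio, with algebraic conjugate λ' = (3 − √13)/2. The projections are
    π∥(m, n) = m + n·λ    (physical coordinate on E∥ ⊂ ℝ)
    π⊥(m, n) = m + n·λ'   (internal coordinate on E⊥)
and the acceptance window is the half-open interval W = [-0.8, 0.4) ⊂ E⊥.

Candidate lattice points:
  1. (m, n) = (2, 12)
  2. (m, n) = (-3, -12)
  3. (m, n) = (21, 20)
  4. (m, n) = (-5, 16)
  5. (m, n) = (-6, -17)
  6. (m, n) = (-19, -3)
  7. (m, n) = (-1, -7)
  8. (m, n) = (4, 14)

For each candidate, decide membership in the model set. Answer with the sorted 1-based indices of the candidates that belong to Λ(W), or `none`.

Compute λ' = (3−√13)/2 = -0.3028, so π⊥(m,n) = m -0.3028·n.
#1 (2,12): internal coord 2 + (12)·λ' = -1.6333; -1.6333 ∉ [-0.8, 0.4) → out
#2 (-3,-12): internal coord -3 + (-12)·λ' = +0.6333; +0.6333 ∉ [-0.8, 0.4) → out
#3 (21,20): internal coord 21 + (20)·λ' = +14.9445; +14.9445 ∉ [-0.8, 0.4) → out
#4 (-5,16): internal coord -5 + (16)·λ' = -9.8444; -9.8444 ∉ [-0.8, 0.4) → out
#5 (-6,-17): internal coord -6 + (-17)·λ' = -0.8528; -0.8528 ∉ [-0.8, 0.4) → out
#6 (-19,-3): internal coord -19 + (-3)·λ' = -18.0917; -18.0917 ∉ [-0.8, 0.4) → out
#7 (-1,-7): internal coord -1 + (-7)·λ' = +1.1194; +1.1194 ∉ [-0.8, 0.4) → out
#8 (4,14): internal coord 4 + (14)·λ' = -0.2389; -0.2389 ∈ [-0.8, 0.4) → IN Λ

8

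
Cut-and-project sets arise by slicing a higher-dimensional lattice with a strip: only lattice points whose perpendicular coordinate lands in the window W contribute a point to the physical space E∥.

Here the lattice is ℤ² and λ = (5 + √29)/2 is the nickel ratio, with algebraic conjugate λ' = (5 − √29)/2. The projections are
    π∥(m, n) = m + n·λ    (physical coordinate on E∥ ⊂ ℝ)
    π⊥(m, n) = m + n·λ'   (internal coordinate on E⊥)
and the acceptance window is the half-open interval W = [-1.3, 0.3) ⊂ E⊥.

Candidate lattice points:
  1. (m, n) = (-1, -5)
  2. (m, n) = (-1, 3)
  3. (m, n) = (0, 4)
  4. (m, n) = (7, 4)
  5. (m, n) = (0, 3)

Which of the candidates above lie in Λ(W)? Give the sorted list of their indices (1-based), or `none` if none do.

Numerically λ ≈ 5.19258 and λ' = −1/λ ≈ -0.19258.
[1] lift (-1,-5): star map gives -0.03709; window check -1.3 ≤ -0.03709 < 0.3 is true → IN Λ
[2] lift (-1,3): star map gives -1.57775; window check -1.3 ≤ -1.57775 < 0.3 is false → out
[3] lift (0,4): star map gives -0.77033; window check -1.3 ≤ -0.77033 < 0.3 is true → IN Λ
[4] lift (7,4): star map gives 6.22967; window check -1.3 ≤ 6.22967 < 0.3 is false → out
[5] lift (0,3): star map gives -0.57775; window check -1.3 ≤ -0.57775 < 0.3 is true → IN Λ

1, 3, 5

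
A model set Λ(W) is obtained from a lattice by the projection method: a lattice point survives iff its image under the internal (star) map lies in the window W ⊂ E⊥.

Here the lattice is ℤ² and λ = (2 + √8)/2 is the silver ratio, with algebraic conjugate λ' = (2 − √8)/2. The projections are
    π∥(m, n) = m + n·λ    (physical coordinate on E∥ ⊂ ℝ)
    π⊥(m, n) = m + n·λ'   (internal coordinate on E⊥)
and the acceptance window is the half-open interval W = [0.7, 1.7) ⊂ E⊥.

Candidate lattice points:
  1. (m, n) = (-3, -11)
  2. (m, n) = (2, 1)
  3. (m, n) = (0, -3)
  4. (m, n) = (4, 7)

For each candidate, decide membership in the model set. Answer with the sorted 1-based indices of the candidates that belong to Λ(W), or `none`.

Compute λ' = (2−√8)/2 = -0.41421, so π⊥(m,n) = m -0.41421·n.
[1] lift (-3,-11): star map gives 1.55635; window check 0.7 ≤ 1.55635 < 1.7 is true → IN Λ
[2] lift (2,1): star map gives 1.58579; window check 0.7 ≤ 1.58579 < 1.7 is true → IN Λ
[3] lift (0,-3): star map gives 1.24264; window check 0.7 ≤ 1.24264 < 1.7 is true → IN Λ
[4] lift (4,7): star map gives 1.10051; window check 0.7 ≤ 1.10051 < 1.7 is true → IN Λ

1, 2, 3, 4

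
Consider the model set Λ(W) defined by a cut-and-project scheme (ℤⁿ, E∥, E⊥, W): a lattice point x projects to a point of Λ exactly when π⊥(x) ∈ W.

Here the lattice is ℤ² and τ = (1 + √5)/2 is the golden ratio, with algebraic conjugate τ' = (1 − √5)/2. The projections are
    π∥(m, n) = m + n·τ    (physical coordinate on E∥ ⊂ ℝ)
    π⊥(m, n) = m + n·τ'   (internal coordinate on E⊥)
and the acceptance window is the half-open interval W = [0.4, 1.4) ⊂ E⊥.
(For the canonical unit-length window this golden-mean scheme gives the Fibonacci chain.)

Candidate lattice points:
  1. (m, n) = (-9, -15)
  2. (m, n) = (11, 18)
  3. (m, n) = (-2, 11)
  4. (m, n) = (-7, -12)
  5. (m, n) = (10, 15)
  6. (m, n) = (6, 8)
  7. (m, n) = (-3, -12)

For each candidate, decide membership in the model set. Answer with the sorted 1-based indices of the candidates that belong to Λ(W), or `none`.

4, 5, 6

Compute τ' = (1−√5)/2 = -0.6180, so π⊥(m,n) = m -0.6180·n.
[1] lift (-9,-15): star map gives 0.2705; window check 0.4 ≤ 0.2705 < 1.4 is false → out
[2] lift (11,18): star map gives -0.1246; window check 0.4 ≤ -0.1246 < 1.4 is false → out
[3] lift (-2,11): star map gives -8.7984; window check 0.4 ≤ -8.7984 < 1.4 is false → out
[4] lift (-7,-12): star map gives 0.4164; window check 0.4 ≤ 0.4164 < 1.4 is true → IN Λ
[5] lift (10,15): star map gives 0.7295; window check 0.4 ≤ 0.7295 < 1.4 is true → IN Λ
[6] lift (6,8): star map gives 1.0557; window check 0.4 ≤ 1.0557 < 1.4 is true → IN Λ
[7] lift (-3,-12): star map gives 4.4164; window check 0.4 ≤ 4.4164 < 1.4 is false → out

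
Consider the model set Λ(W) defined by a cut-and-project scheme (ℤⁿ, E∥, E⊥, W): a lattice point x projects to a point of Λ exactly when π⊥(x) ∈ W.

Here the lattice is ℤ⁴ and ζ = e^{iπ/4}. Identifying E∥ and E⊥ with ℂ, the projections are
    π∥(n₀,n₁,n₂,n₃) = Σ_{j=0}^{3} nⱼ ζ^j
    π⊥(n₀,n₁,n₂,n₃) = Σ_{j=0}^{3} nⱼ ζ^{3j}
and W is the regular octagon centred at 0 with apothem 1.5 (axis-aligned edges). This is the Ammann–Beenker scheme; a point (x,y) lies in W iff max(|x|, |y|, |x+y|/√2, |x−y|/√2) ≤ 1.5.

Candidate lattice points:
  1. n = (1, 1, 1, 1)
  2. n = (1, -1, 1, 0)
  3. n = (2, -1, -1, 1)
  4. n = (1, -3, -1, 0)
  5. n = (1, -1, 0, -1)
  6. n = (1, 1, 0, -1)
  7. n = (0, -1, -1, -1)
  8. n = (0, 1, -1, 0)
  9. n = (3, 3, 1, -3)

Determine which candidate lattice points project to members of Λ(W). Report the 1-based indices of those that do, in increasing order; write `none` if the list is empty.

1, 6, 7

Internal map: ζ^{3j} for j=0..3 gives (1,0), (−√2/2,√2/2), (0,−1), (√2/2,√2/2).
#1 (1, 1, 1, 1): internal (1.00000, 0.41421); octagon support 1.00000 vs apothem 1.5 → ∈ W
#2 (1, -1, 1, 0): internal (1.70711, -1.70711); octagon support 2.41421 vs apothem 1.5 → ∉ W
#3 (2, -1, -1, 1): internal (3.41421, 1.00000); octagon support 3.41421 vs apothem 1.5 → ∉ W
#4 (1, -3, -1, 0): internal (3.12132, -1.12132); octagon support 3.12132 vs apothem 1.5 → ∉ W
#5 (1, -1, 0, -1): internal (1.00000, -1.41421); octagon support 1.70711 vs apothem 1.5 → ∉ W
#6 (1, 1, 0, -1): internal (-0.41421, 0.00000); octagon support 0.41421 vs apothem 1.5 → ∈ W
#7 (0, -1, -1, -1): internal (0.00000, -0.41421); octagon support 0.41421 vs apothem 1.5 → ∈ W
#8 (0, 1, -1, 0): internal (-0.70711, 1.70711); octagon support 1.70711 vs apothem 1.5 → ∉ W
#9 (3, 3, 1, -3): internal (-1.24264, -1.00000); octagon support 1.58579 vs apothem 1.5 → ∉ W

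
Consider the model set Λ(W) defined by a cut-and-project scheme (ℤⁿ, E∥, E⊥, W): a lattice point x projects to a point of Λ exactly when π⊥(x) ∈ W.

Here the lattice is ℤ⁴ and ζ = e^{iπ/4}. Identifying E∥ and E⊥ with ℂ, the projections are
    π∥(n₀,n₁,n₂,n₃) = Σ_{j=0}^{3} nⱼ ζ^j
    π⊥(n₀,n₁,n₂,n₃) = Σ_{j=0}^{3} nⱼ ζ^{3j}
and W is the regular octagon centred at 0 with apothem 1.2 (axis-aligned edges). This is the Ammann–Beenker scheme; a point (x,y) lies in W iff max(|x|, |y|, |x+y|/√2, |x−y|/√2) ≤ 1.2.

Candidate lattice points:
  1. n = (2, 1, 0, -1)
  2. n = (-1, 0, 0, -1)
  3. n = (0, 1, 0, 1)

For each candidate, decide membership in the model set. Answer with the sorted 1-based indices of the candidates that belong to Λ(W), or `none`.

1

Internal map: ζ^{3j} for j=0..3 gives (1,0), (−√2/2,√2/2), (0,−1), (√2/2,√2/2).
#1 (2, 1, 0, -1): internal (0.58579, 0.00000); octagon support 0.58579 vs apothem 1.2 → ∈ W
#2 (-1, 0, 0, -1): internal (-1.70711, -0.70711); octagon support 1.70711 vs apothem 1.2 → ∉ W
#3 (0, 1, 0, 1): internal (0.00000, 1.41421); octagon support 1.41421 vs apothem 1.2 → ∉ W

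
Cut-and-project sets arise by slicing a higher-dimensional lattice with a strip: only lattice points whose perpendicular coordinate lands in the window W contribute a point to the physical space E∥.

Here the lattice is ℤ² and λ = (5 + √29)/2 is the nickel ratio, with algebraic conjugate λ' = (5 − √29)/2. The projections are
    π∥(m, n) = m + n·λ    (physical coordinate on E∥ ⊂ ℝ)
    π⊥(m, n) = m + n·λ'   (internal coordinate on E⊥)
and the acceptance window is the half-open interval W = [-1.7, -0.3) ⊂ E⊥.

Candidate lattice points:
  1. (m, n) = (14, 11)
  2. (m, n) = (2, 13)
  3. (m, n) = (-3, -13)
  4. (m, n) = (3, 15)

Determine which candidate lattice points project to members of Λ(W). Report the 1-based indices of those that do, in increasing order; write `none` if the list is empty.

2, 3

λ' = (5−√29)/2 ≈ -0.1926.
candidate 1: (m,n)=(14,11) → π∥ = 14+11·λ ≈ 71.1184, π⊥ = 14+11·λ' ≈ 11.8816 ∉ [-1.7, -0.3) ⇒ out
candidate 2: (m,n)=(2,13) → π∥ = 2+13·λ ≈ 69.5036, π⊥ = 2+13·λ' ≈ -0.5036 ∈ [-1.7, -0.3) ⇒ IN Λ
candidate 3: (m,n)=(-3,-13) → π∥ = -3-13·λ ≈ -70.5036, π⊥ = -3-13·λ' ≈ -0.4964 ∈ [-1.7, -0.3) ⇒ IN Λ
candidate 4: (m,n)=(3,15) → π∥ = 3+15·λ ≈ 80.8887, π⊥ = 3+15·λ' ≈ 0.1113 ∉ [-1.7, -0.3) ⇒ out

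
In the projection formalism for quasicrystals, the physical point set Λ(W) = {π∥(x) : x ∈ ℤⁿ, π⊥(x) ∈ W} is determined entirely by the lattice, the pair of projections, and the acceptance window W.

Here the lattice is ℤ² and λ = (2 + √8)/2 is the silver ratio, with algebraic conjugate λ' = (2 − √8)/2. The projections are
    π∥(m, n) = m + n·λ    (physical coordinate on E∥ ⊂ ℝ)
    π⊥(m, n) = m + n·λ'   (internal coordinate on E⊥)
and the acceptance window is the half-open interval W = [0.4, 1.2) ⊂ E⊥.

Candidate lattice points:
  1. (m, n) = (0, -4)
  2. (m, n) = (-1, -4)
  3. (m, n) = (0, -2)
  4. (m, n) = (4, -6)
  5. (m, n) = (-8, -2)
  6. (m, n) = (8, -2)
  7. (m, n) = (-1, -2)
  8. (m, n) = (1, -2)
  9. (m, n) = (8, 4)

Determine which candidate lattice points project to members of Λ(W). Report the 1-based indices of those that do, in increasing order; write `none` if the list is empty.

2, 3

Compute λ' = (2−√8)/2 = -0.4142, so π⊥(m,n) = m -0.4142·n.
#1 (0,-4): internal coord 0 + (-4)·λ' = +1.6569; +1.6569 ∉ [0.4, 1.2) → out
#2 (-1,-4): internal coord -1 + (-4)·λ' = +0.6569; +0.6569 ∈ [0.4, 1.2) → IN Λ
#3 (0,-2): internal coord 0 + (-2)·λ' = +0.8284; +0.8284 ∈ [0.4, 1.2) → IN Λ
#4 (4,-6): internal coord 4 + (-6)·λ' = +6.4853; +6.4853 ∉ [0.4, 1.2) → out
#5 (-8,-2): internal coord -8 + (-2)·λ' = -7.1716; -7.1716 ∉ [0.4, 1.2) → out
#6 (8,-2): internal coord 8 + (-2)·λ' = +8.8284; +8.8284 ∉ [0.4, 1.2) → out
#7 (-1,-2): internal coord -1 + (-2)·λ' = -0.1716; -0.1716 ∉ [0.4, 1.2) → out
#8 (1,-2): internal coord 1 + (-2)·λ' = +1.8284; +1.8284 ∉ [0.4, 1.2) → out
#9 (8,4): internal coord 8 + (4)·λ' = +6.3431; +6.3431 ∉ [0.4, 1.2) → out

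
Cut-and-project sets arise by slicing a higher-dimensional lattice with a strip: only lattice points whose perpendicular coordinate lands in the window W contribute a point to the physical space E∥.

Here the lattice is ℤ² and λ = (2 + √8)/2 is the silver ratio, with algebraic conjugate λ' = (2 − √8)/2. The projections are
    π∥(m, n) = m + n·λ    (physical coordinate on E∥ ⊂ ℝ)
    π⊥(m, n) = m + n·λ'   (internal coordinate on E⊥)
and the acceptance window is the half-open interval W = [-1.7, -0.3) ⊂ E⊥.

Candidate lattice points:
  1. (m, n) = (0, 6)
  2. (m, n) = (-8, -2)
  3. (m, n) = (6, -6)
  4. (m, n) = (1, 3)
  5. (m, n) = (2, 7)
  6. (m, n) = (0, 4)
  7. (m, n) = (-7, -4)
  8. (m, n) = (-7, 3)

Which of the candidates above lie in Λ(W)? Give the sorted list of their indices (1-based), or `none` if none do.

5, 6

λ' = (2−√8)/2 ≈ -0.41421.
[1] lift (0,6): star map gives -2.48528; window check -1.7 ≤ -2.48528 < -0.3 is false → out
[2] lift (-8,-2): star map gives -7.17157; window check -1.7 ≤ -7.17157 < -0.3 is false → out
[3] lift (6,-6): star map gives 8.48528; window check -1.7 ≤ 8.48528 < -0.3 is false → out
[4] lift (1,3): star map gives -0.24264; window check -1.7 ≤ -0.24264 < -0.3 is false → out
[5] lift (2,7): star map gives -0.89949; window check -1.7 ≤ -0.89949 < -0.3 is true → IN Λ
[6] lift (0,4): star map gives -1.65685; window check -1.7 ≤ -1.65685 < -0.3 is true → IN Λ
[7] lift (-7,-4): star map gives -5.34315; window check -1.7 ≤ -5.34315 < -0.3 is false → out
[8] lift (-7,3): star map gives -8.24264; window check -1.7 ≤ -8.24264 < -0.3 is false → out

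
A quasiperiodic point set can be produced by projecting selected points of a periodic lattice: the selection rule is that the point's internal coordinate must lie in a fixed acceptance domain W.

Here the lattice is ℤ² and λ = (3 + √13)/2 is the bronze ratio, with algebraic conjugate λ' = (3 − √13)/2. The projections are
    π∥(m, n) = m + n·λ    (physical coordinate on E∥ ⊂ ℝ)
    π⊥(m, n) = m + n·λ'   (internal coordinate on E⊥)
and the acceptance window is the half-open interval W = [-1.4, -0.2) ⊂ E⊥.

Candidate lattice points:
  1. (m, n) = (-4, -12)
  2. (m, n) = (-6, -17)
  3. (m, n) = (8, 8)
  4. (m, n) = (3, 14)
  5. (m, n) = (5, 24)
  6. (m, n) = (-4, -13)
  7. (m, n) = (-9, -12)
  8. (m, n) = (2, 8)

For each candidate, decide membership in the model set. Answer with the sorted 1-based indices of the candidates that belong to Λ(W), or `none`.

λ' = (3−√13)/2 ≈ -0.30278.
candidate 1: (m,n)=(-4,-12) → π∥ = -4-12·λ ≈ -43.63331, π⊥ = -4-12·λ' ≈ -0.36669 ∈ [-1.4, -0.2) ⇒ IN Λ
candidate 2: (m,n)=(-6,-17) → π∥ = -6-17·λ ≈ -62.14719, π⊥ = -6-17·λ' ≈ -0.85281 ∈ [-1.4, -0.2) ⇒ IN Λ
candidate 3: (m,n)=(8,8) → π∥ = 8+8·λ ≈ 34.42221, π⊥ = 8+8·λ' ≈ 5.57779 ∉ [-1.4, -0.2) ⇒ out
candidate 4: (m,n)=(3,14) → π∥ = 3+14·λ ≈ 49.23886, π⊥ = 3+14·λ' ≈ -1.23886 ∈ [-1.4, -0.2) ⇒ IN Λ
candidate 5: (m,n)=(5,24) → π∥ = 5+24·λ ≈ 84.26662, π⊥ = 5+24·λ' ≈ -2.26662 ∉ [-1.4, -0.2) ⇒ out
candidate 6: (m,n)=(-4,-13) → π∥ = -4-13·λ ≈ -46.93608, π⊥ = -4-13·λ' ≈ -0.06392 ∉ [-1.4, -0.2) ⇒ out
candidate 7: (m,n)=(-9,-12) → π∥ = -9-12·λ ≈ -48.63331, π⊥ = -9-12·λ' ≈ -5.36669 ∉ [-1.4, -0.2) ⇒ out
candidate 8: (m,n)=(2,8) → π∥ = 2+8·λ ≈ 28.42221, π⊥ = 2+8·λ' ≈ -0.42221 ∈ [-1.4, -0.2) ⇒ IN Λ

1, 2, 4, 8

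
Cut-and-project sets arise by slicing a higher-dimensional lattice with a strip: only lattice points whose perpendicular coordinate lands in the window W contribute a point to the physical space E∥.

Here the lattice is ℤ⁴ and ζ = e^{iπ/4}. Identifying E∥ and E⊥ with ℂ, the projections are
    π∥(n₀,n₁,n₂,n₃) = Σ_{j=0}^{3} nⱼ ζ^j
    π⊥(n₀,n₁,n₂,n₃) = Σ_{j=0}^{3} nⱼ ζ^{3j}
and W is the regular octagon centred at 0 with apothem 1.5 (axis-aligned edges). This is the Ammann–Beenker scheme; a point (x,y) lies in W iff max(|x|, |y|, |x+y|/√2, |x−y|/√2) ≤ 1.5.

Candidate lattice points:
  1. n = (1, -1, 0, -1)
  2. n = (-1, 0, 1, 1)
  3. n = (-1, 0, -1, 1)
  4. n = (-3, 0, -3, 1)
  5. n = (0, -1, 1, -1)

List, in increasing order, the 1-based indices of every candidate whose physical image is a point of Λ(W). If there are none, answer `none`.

Internal map: ζ^{3j} for j=0..3 gives (1,0), (−√2/2,√2/2), (0,−1), (√2/2,√2/2).
#1 (1, -1, 0, -1): internal (1.00000, -1.41421); octagon support 1.70711 vs apothem 1.5 → ∉ W
#2 (-1, 0, 1, 1): internal (-0.29289, -0.29289); octagon support 0.41421 vs apothem 1.5 → ∈ W
#3 (-1, 0, -1, 1): internal (-0.29289, 1.70711); octagon support 1.70711 vs apothem 1.5 → ∉ W
#4 (-3, 0, -3, 1): internal (-2.29289, 3.70711); octagon support 4.24264 vs apothem 1.5 → ∉ W
#5 (0, -1, 1, -1): internal (0.00000, -2.41421); octagon support 2.41421 vs apothem 1.5 → ∉ W

2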